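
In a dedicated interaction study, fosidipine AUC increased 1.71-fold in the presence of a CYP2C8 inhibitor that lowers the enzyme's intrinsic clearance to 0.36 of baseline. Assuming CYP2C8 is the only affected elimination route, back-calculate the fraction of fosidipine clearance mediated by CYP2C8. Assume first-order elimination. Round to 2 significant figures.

0.65

Let x = fm,CYP2C8. Because AUC ∝ 1/CL, relative clearance fell to 1/1.71 = 0.5848.
Setting x·0.36 + (1 − x) = 0.5848 and solving: x = (0.5848 − 1)/(0.36 − 1) = 0.65.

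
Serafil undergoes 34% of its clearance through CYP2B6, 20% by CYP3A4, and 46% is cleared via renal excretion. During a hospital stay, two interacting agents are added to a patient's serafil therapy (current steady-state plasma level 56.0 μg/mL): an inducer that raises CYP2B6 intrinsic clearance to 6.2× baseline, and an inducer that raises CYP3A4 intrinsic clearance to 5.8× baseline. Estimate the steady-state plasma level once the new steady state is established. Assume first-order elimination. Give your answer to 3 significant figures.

The CYP2B6 pathway (34% of clearance) is boosted to 6.2× activity: 0.34 × 6.2 = 2.108.
The CYP3A4 pathway (20% of clearance) increases to 5.8× activity: 0.2 × 5.8 = 1.16.
The remaining 46% of clearance is unaffected.
CL_new/CL_old = 2.108 + 1.16 + 0.46 = 3.728.
Steady-state plasma level ∝ 1/CL: new value = 56.0 / 3.728 = 15.0 μg/mL.

15.0 μg/mL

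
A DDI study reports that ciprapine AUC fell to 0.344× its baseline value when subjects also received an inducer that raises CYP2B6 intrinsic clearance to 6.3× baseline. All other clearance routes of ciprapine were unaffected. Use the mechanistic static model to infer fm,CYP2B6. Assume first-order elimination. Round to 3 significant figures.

Write x for the fraction cleared via CYP2B6. The observed AUC change means clearance rose to 1/0.344 = 2.907 of baseline.
Only the CYP2B6 route changed, so 2.907 = x·6.3 + (1 − x), giving x = 0.360.

0.360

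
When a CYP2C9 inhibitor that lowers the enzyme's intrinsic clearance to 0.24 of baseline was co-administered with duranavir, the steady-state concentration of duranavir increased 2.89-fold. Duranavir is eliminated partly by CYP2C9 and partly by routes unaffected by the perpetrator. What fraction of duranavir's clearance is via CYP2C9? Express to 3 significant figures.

0.860

CL'/CL = 1 / 2.89 = 0.346
0.24·fm + (1 − fm) = 0.346
fm = (0.346 − 1) / (0.24 − 1) = 0.860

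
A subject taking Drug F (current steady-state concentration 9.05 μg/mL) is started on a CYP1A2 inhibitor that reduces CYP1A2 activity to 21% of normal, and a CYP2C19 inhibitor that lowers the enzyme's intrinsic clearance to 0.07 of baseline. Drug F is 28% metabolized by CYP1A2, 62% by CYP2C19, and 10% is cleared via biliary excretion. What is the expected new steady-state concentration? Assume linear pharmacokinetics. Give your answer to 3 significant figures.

44.8 μg/mL

The CYP1A2 pathway (28% of clearance) drops to 0.21× activity: 0.28 × 0.21 = 0.0588.
The CYP2C19 pathway (62% of clearance) falls to 0.07× activity: 0.62 × 0.07 = 0.0434.
The remaining 10% of clearance is unaffected.
CL_new/CL_old = 0.0588 + 0.0434 + 0.1 = 0.2022.
New steady-state concentration = 9.05 / 0.2022 = 44.8 μg/mL (concentration scales inversely with clearance).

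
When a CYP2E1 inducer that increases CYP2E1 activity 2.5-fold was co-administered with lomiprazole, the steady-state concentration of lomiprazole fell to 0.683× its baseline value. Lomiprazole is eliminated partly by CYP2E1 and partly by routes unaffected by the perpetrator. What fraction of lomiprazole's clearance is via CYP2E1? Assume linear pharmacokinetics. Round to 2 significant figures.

Call the CYP2E1 fraction fm. After the interaction, CL_new/CL_old = fm × 2.5 + (1 − fm).
Steady-state concentration ratio = 1 / (new CL fraction), so new CL fraction = 1 / 0.683 = 1.464.
fm × 2.5 + 1 − fm = 1.464  ⇒  fm × (2.5 − 1) = 0.4641  ⇒  fm = 0.31.

0.31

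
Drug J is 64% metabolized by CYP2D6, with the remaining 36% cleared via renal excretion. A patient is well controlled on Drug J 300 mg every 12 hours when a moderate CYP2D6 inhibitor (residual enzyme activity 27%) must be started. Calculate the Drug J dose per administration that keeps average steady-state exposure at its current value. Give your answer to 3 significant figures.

160 mg

CYP2D6: 0.64 × 0.27 = 0.1728
Other: 0.36 (unchanged)
New clearance relative to baseline: 0.1728 + 0.36 = 0.5328.
Css,avg = (dose rate)/CL, so holding Css fixed requires dose ∝ CL: 300 × 0.5328 = 160 mg.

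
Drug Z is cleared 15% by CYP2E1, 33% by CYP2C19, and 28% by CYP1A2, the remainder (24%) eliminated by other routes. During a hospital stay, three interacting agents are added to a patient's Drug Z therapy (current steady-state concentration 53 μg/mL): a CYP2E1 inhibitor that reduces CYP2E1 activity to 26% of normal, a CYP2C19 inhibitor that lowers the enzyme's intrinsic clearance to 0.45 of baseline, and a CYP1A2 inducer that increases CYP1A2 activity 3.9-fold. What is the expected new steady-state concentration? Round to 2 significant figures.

The CYP2E1 pathway (15% of clearance) drops to 0.26× activity: 0.15 × 0.26 = 0.039.
The CYP2C19 pathway (33% of clearance) is reduced to 0.45× activity: 0.33 × 0.45 = 0.1485.
The CYP1A2 pathway (28% of clearance) increases to 3.9× activity: 0.28 × 3.9 = 1.092.
The remaining 24% of clearance is unaffected.
CL_new/CL_old = 0.039 + 0.1485 + 1.092 + 0.24 = 1.5195.
Dividing the baseline by the relative clearance: 53 / 1.5195 = 35 μg/mL.

35 μg/mL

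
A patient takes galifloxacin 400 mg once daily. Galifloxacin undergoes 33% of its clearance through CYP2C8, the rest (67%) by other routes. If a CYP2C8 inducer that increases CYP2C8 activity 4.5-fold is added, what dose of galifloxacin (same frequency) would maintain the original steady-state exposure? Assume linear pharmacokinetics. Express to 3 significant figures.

CYP2C8: 0.33 × 4.5 = 1.485
Other: 0.67 (unchanged)
New clearance relative to baseline: 1.485 + 0.67 = 2.155.
Exposure is unchanged when dose changes in proportion to clearance. New dose = 400 mg × 2.155 = 862 mg.

862 mg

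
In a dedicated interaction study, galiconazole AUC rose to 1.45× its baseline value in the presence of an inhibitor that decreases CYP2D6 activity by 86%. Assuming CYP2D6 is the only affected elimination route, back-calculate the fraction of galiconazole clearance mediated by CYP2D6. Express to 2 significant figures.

Let x = fm,CYP2D6. Because AUC ∝ 1/CL, relative clearance fell to 1/1.45 = 0.6897.
Only the CYP2D6 route changed, so 0.6897 = x·0.14 + (1 − x), giving x = 0.36.

0.36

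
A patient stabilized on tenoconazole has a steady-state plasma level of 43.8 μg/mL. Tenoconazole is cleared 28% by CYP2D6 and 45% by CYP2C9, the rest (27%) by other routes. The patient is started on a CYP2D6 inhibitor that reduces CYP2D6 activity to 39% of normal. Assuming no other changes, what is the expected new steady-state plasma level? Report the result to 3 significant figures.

52.8 μg/mL

The CYP2D6 pathway (28% of clearance) falls to 0.39× activity: 0.28 × 0.39 = 0.1092.
CYP2C9 (45%) and the residual 27% are unaffected.
Relative clearance = 0.1092 + 0.45 + 0.27 = 0.8292.
Steady-state plasma level ∝ 1/CL, so new value = 43.8 / 0.8292 = 52.8 μg/mL.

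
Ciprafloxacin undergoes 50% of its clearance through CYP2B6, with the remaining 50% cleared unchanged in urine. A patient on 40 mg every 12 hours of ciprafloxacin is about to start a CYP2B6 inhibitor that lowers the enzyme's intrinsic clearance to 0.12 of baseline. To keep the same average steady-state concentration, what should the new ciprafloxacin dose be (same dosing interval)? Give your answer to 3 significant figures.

CYP2B6: 0.5 × 0.12 = 0.06
Other: 0.5 (unchanged)
Relative clearance = 0.06 + 0.5 = 0.56.
Exposure is unchanged when dose changes in proportion to clearance. New dose = 40 mg × 0.56 = 22.4 mg.

22.4 mg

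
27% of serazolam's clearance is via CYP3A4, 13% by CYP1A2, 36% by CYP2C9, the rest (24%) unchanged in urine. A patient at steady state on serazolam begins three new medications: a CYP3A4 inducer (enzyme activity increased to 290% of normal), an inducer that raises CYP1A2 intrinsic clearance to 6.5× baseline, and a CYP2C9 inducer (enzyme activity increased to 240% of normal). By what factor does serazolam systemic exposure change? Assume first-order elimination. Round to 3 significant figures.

The CYP3A4 pathway (27% of clearance) rises to 2.9× activity: 0.27 × 2.9 = 0.783.
The CYP1A2 pathway (13% of clearance) increases to 6.5× activity: 0.13 × 6.5 = 0.845.
The CYP2C9 pathway (36% of clearance) rises to 2.4× activity: 0.36 × 2.4 = 0.864.
Non-CYP routes (24%) are unchanged.
CL_new/CL_old = 0.783 + 0.845 + 0.864 + 0.24 = 2.732.
Systemic exposure ∝ 1/CL: fold-change = 1 / 2.732 = 0.366.

0.366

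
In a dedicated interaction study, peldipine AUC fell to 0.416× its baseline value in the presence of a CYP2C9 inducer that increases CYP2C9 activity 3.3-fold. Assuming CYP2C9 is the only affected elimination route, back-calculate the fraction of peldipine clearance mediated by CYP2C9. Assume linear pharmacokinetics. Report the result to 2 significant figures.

Write x for the fraction cleared via CYP2C9. The observed AUC change means clearance rose to 1/0.416 = 2.404 of baseline.
Only the CYP2C9 route changed, so 2.404 = x·3.3 + (1 − x), giving x = 0.61.

0.61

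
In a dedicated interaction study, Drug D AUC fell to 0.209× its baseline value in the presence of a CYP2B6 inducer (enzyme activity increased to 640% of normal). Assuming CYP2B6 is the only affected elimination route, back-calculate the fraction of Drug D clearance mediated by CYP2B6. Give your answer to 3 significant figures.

0.701

Let fm be the CYP2B6 fraction. New clearance relative to baseline = fm × 6.4 + (1 − fm).
AUC ratio = 1 / (new CL fraction), so new CL fraction = 1 / 0.209 = 4.785.
fm × 6.4 + 1 − fm = 4.785  ⇒  fm × (6.4 − 1) = 3.785  ⇒  fm = 0.701.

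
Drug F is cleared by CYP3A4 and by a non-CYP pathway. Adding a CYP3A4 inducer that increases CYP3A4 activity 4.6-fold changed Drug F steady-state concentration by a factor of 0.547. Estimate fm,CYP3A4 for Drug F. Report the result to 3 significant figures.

0.230

CL'/CL = 1 / 0.547 = 1.828
4.6·fm + (1 − fm) = 1.828
fm = (1.828 − 1) / (4.6 − 1) = 0.230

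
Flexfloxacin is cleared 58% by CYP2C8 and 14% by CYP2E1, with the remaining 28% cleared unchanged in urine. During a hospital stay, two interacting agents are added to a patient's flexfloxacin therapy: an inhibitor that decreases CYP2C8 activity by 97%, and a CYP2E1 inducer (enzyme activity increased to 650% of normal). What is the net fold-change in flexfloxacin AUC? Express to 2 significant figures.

0.83

The CYP2C8 pathway (58% of clearance) is reduced to 0.03× activity: 0.58 × 0.03 = 0.0174.
The CYP2E1 pathway (14% of clearance) is boosted to 6.5× activity: 0.14 × 6.5 = 0.91.
The remaining 28% of clearance is unaffected.
CL_new/CL_old = 0.0174 + 0.91 + 0.28 = 1.2074.
Because AUC varies inversely with clearance, the combined effect is 1 / 1.2074 = 0.83.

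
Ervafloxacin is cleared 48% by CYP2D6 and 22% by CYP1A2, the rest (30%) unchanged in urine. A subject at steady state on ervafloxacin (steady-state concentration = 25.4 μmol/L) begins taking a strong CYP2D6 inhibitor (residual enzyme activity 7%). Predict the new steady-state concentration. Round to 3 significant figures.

45.9 μmol/L

The CYP2D6 pathway (48% of clearance) drops to 0.07× activity: 0.48 × 0.07 = 0.0336.
CYP1A2 (22%) and the residual 30% are unaffected.
CL_new/CL_old = 0.0336 + 0.22 + 0.3 = 0.5536.
New steady-state concentration = baseline ÷ relative clearance = 25.4 / 0.5536 = 45.9 μmol/L.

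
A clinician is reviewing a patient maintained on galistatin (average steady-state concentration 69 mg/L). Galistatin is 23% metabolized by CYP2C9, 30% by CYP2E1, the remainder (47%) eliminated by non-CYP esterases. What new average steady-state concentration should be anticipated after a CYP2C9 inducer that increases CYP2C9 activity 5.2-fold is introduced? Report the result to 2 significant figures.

35 mg/L

The CYP2C9 pathway (23% of clearance) is boosted to 5.2× activity: 0.23 × 5.2 = 1.196.
CYP2E1 (30%) and the residual 47% are unaffected.
Relative clearance = 1.196 + 0.3 + 0.47 = 1.966.
Average steady-state concentration ∝ 1/CL, so new value = 69 / 1.966 = 35 mg/L.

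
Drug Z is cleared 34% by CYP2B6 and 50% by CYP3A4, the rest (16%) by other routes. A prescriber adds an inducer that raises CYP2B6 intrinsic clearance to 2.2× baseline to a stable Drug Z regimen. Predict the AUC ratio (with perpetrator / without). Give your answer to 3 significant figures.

0.710

The CYP2B6 pathway (34% of clearance) increases to 2.2× activity: 0.34 × 2.2 = 0.748.
CYP3A4 (50%) and the residual 16% are unaffected.
CL_new/CL_old = 0.748 + 0.5 + 0.16 = 1.408.
Since AUC ∝ 1/CL, the ratio is 1 / 1.408 = 0.710.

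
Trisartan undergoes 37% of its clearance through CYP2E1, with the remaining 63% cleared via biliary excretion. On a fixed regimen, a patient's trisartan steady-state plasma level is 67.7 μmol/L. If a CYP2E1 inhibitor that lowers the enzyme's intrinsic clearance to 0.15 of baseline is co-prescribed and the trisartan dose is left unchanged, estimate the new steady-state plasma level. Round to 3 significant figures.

98.8 μmol/L

The CYP2E1 pathway (37% of clearance) is reduced to 0.15× activity: 0.37 × 0.15 = 0.0555.
Non-CYP routes (63%) are unchanged.
Relative clearance = 0.0555 + 0.63 = 0.6855.
New steady-state plasma level = baseline ÷ relative clearance = 67.7 / 0.6855 = 98.8 μmol/L.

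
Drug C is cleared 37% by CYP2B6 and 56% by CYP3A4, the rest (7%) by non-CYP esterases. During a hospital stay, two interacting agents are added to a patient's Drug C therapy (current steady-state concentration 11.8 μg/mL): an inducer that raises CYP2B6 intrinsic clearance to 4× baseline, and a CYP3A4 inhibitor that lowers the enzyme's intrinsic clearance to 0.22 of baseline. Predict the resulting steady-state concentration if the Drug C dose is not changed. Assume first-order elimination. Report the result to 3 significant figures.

The CYP2B6 pathway (37% of clearance) increases to 4× activity: 0.37 × 4 = 1.48.
The CYP3A4 pathway (56% of clearance) drops to 0.22× activity: 0.56 × 0.22 = 0.1232.
Non-CYP routes (7%) are unchanged.
Relative clearance = 1.48 + 0.1232 + 0.07 = 1.6732.
New steady-state concentration = 11.8 / 1.6732 = 7.05 μg/mL (concentration scales inversely with clearance).

7.05 μg/mL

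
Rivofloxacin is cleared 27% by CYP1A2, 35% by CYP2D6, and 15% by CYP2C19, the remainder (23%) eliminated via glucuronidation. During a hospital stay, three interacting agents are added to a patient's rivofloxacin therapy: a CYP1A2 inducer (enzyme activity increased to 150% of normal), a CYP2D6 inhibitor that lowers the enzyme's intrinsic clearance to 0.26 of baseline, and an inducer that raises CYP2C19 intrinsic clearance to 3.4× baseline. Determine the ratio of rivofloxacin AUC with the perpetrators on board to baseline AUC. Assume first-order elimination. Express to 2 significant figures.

The CYP1A2 pathway (27% of clearance) increases to 1.5× activity: 0.27 × 1.5 = 0.405.
The CYP2D6 pathway (35% of clearance) is reduced to 0.26× activity: 0.35 × 0.26 = 0.091.
The CYP2C19 pathway (15% of clearance) rises to 3.4× activity: 0.15 × 3.4 = 0.51.
The remaining 23% of clearance is unaffected.
New clearance relative to baseline: 0.405 + 0.091 + 0.51 + 0.23 = 1.236.
AUC ∝ 1/CL: fold-change = 1 / 1.236 = 0.81.

0.81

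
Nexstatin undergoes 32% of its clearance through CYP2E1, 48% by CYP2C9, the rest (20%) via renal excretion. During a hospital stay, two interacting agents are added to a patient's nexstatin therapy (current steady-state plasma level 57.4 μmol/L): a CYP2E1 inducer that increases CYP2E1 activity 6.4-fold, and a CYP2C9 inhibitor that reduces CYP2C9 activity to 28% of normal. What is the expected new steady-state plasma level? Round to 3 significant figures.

The CYP2E1 pathway (32% of clearance) rises to 6.4× activity: 0.32 × 6.4 = 2.048.
The CYP2C9 pathway (48% of clearance) falls to 0.28× activity: 0.48 × 0.28 = 0.1344.
The remaining 20% of clearance is unaffected.
Relative clearance = 2.048 + 0.1344 + 0.2 = 2.3824.
New steady-state plasma level = 57.4 / 2.3824 = 24.1 μmol/L (concentration scales inversely with clearance).

24.1 μmol/L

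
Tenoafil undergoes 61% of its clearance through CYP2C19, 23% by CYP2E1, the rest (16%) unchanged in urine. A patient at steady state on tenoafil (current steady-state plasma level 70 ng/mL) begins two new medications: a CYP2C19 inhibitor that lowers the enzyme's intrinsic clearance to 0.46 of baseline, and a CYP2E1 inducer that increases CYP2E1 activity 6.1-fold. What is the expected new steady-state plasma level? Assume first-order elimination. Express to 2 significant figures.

CYP2C19: 0.61 × 0.46 = 0.2806
CYP2E1: 0.23 × 6.1 = 1.403
Other: 0.16 (unchanged)
CL_new/CL_old = 0.2806 + 1.403 + 0.16 = 1.8436.
New steady-state plasma level = 70 / 1.8436 = 38 ng/mL (concentration scales inversely with clearance).

38 ng/mL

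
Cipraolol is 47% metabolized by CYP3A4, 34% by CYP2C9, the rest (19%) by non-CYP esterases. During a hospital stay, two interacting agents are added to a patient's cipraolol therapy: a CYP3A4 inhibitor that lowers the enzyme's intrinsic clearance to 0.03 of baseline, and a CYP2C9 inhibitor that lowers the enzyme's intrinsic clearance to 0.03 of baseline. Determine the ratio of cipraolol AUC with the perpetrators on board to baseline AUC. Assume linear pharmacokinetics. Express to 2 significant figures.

4.7

The CYP3A4 pathway (47% of clearance) is reduced to 0.03× activity: 0.47 × 0.03 = 0.0141.
The CYP2C9 pathway (34% of clearance) is reduced to 0.03× activity: 0.34 × 0.03 = 0.0102.
The remaining 19% of clearance is unaffected.
Relative clearance = 0.0141 + 0.0102 + 0.19 = 0.2143.
AUC ∝ 1/CL: fold-change = 1 / 0.2143 = 4.7.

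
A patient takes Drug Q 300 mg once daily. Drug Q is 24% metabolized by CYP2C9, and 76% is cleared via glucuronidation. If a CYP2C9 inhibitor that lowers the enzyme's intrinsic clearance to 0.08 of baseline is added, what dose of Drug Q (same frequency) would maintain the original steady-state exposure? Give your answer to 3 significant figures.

234 mg

The CYP2C9 pathway (24% of clearance) is reduced to 0.08× activity: 0.24 × 0.08 = 0.0192.
The remaining 76% of clearance is unaffected.
Relative clearance = 0.0192 + 0.76 = 0.7792.
To maintain the same steady-state level, dose must scale with clearance: new dose = 300 × 0.7792 = 234 mg.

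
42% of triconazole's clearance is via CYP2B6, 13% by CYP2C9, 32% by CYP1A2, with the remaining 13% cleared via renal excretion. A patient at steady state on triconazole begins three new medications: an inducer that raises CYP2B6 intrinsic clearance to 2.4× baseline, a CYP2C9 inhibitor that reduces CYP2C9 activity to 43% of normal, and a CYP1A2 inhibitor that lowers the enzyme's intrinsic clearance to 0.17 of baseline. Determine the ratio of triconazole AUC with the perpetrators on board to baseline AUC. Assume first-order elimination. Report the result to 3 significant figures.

0.801

The CYP2B6 pathway (42% of clearance) is boosted to 2.4× activity: 0.42 × 2.4 = 1.008.
The CYP2C9 pathway (13% of clearance) is reduced to 0.43× activity: 0.13 × 0.43 = 0.0559.
The CYP1A2 pathway (32% of clearance) drops to 0.17× activity: 0.32 × 0.17 = 0.0544.
Non-CYP routes (13%) are unchanged.
CL_new/CL_old = 1.008 + 0.0559 + 0.0544 + 0.13 = 1.2483.
Because AUC varies inversely with clearance, the combined effect is 1 / 1.2483 = 0.801.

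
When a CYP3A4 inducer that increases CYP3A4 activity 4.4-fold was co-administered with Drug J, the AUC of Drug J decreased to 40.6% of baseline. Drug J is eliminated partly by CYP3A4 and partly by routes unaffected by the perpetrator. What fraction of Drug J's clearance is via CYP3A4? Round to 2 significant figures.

Call the CYP3A4 fraction fm. After the interaction, CL_new/CL_old = fm × 4.4 + (1 − fm).
AUC ratio = 1 / (new CL fraction), so new CL fraction = 1 / 0.406 = 2.463.
fm × 4.4 + 1 − fm = 2.463  ⇒  fm × (4.4 − 1) = 1.463  ⇒  fm = 0.43.

0.43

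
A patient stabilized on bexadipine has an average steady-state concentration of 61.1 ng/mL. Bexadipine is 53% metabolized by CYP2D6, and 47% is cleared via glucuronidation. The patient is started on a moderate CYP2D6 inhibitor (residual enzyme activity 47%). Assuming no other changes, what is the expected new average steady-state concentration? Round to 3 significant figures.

The CYP2D6 pathway (53% of clearance) is reduced to 0.47× activity: 0.53 × 0.47 = 0.2491.
The remaining 47% of clearance is unaffected.
Relative clearance = 0.2491 + 0.47 = 0.7191.
With dosing unchanged, average steady-state concentration scales as 1/CL: 61.1 / 0.7191 = 85.0 ng/mL.

85.0 ng/mL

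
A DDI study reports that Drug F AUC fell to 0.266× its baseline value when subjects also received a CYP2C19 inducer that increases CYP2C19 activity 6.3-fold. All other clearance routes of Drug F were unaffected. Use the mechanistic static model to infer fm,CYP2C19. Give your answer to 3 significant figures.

Write x for the fraction cleared via CYP2C19. The observed AUC change means clearance rose to 1/0.266 = 3.759 of baseline.
Only the CYP2C19 route changed, so 3.759 = x·6.3 + (1 − x), giving x = 0.521.

0.521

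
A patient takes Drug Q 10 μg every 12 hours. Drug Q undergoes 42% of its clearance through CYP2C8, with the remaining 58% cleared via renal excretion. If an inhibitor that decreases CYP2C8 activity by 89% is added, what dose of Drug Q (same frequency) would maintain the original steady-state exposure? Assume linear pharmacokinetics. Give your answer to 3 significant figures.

6.26 μg

CYP2C8: 0.42 × 0.11 = 0.0462
Other: 0.58 (unchanged)
Relative clearance = 0.0462 + 0.58 = 0.6262.
Css,avg = (dose rate)/CL, so holding Css fixed requires dose ∝ CL: 10 × 0.6262 = 6.26 μg.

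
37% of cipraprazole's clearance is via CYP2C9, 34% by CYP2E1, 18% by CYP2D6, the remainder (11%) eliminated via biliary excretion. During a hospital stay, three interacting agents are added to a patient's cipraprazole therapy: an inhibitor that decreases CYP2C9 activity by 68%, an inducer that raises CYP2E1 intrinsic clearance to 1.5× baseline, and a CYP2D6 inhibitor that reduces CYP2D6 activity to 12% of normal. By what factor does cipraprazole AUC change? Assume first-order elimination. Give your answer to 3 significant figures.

1.32

The CYP2C9 pathway (37% of clearance) drops to 0.32× activity: 0.37 × 0.32 = 0.1184.
The CYP2E1 pathway (34% of clearance) rises to 1.5× activity: 0.34 × 1.5 = 0.51.
The CYP2D6 pathway (18% of clearance) drops to 0.12× activity: 0.18 × 0.12 = 0.0216.
The remaining 11% of clearance is unaffected.
New clearance relative to baseline: 0.1184 + 0.51 + 0.0216 + 0.11 = 0.76.
Net AUC ratio = 1 / 0.76 = 1.32.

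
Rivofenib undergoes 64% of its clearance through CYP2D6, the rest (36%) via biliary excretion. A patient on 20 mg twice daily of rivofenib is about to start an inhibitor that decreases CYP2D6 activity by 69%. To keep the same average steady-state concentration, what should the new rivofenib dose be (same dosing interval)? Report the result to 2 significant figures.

CYP2D6: 0.64 × 0.31 = 0.1984
Other: 0.36 (unchanged)
Relative clearance = 0.1984 + 0.36 = 0.5584.
To maintain the same steady-state level, dose must scale with clearance: new dose = 20 × 0.5584 = 11 mg.

11 mg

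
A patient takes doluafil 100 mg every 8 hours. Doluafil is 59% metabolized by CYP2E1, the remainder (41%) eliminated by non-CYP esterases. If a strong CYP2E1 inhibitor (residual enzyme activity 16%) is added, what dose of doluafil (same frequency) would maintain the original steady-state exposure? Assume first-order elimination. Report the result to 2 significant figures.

50 mg

The CYP2E1 pathway (59% of clearance) is reduced to 0.16× activity: 0.59 × 0.16 = 0.0944.
The remaining 41% of clearance is unaffected.
CL_new/CL_old = 0.0944 + 0.41 = 0.5044.
To maintain the same steady-state level, dose must scale with clearance: new dose = 100 × 0.5044 = 50 mg.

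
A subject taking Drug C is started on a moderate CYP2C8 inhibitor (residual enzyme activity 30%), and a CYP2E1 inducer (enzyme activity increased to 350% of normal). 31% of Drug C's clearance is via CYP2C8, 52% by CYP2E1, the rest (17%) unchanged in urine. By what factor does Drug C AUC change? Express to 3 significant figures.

The CYP2C8 pathway (31% of clearance) drops to 0.3× activity: 0.31 × 0.3 = 0.093.
The CYP2E1 pathway (52% of clearance) is boosted to 3.5× activity: 0.52 × 3.5 = 1.82.
Non-CYP routes (17%) are unchanged.
Relative clearance = 0.093 + 1.82 + 0.17 = 2.083.
Because AUC varies inversely with clearance, the combined effect is 1 / 2.083 = 0.480.

0.480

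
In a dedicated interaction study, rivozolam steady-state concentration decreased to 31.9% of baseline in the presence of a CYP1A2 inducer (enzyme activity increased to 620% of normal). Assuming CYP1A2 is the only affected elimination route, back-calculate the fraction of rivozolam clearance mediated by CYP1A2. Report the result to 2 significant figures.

CL'/CL = 1 / 0.319 = 3.135
6.2·fm + (1 − fm) = 3.135
fm = (3.135 − 1) / (6.2 − 1) = 0.41

0.41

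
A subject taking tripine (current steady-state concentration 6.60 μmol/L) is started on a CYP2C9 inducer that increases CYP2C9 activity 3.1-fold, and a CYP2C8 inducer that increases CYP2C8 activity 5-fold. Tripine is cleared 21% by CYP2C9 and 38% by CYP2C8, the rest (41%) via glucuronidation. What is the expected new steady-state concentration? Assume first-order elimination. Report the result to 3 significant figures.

The CYP2C9 pathway (21% of clearance) is boosted to 3.1× activity: 0.21 × 3.1 = 0.651.
The CYP2C8 pathway (38% of clearance) rises to 5× activity: 0.38 × 5 = 1.9.
Non-CYP routes (41%) are unchanged.
Relative clearance = 0.651 + 1.9 + 0.41 = 2.961.
New steady-state concentration = 6.60 / 2.961 = 2.23 μmol/L (concentration scales inversely with clearance).

2.23 μmol/L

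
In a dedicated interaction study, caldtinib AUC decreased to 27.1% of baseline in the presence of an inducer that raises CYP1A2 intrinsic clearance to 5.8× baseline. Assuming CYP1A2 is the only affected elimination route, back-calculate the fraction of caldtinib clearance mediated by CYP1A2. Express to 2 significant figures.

0.56

Write x for the fraction cleared via CYP1A2. The observed AUC change means clearance rose to 1/0.271 = 3.69 of baseline.
Setting x·5.8 + (1 − x) = 3.69 and solving: x = (3.69 − 1)/(5.8 − 1) = 0.56.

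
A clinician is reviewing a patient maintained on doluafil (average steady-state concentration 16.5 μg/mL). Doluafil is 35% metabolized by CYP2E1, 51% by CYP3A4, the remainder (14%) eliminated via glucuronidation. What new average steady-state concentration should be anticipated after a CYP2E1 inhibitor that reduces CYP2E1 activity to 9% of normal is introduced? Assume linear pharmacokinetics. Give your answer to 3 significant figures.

The CYP2E1 pathway (35% of clearance) falls to 0.09× activity: 0.35 × 0.09 = 0.0315.
CYP3A4 (51%) and the residual 14% are unaffected.
Relative clearance = 0.0315 + 0.51 + 0.14 = 0.6815.
Average steady-state concentration ∝ 1/CL, so new value = 16.5 / 0.6815 = 24.2 μg/mL.

24.2 μg/mL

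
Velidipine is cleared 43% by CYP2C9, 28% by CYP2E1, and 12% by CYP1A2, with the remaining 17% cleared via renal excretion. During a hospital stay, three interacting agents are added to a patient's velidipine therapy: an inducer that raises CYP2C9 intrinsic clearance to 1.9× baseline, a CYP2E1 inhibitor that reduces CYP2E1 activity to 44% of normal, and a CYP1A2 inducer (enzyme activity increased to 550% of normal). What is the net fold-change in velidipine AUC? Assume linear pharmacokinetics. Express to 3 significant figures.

0.565

The CYP2C9 pathway (43% of clearance) rises to 1.9× activity: 0.43 × 1.9 = 0.817.
The CYP2E1 pathway (28% of clearance) is reduced to 0.44× activity: 0.28 × 0.44 = 0.1232.
The CYP1A2 pathway (12% of clearance) increases to 5.5× activity: 0.12 × 5.5 = 0.66.
The remaining 17% of clearance is unaffected.
CL_new/CL_old = 0.817 + 0.1232 + 0.66 + 0.17 = 1.7702.
Net AUC ratio = 1 / 1.7702 = 0.565.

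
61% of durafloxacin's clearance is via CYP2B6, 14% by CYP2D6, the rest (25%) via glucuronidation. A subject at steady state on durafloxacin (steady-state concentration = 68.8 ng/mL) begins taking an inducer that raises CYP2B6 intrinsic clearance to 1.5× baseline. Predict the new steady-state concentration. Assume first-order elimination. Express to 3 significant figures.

CYP2B6: 0.61 × 1.5 = 0.915
CYP2D6: 0.14 (unchanged)
Other: 0.25 (unchanged)
Relative clearance = 0.915 + 0.14 + 0.25 = 1.305.
New steady-state concentration = baseline ÷ relative clearance = 68.8 / 1.305 = 52.7 ng/mL.

52.7 ng/mL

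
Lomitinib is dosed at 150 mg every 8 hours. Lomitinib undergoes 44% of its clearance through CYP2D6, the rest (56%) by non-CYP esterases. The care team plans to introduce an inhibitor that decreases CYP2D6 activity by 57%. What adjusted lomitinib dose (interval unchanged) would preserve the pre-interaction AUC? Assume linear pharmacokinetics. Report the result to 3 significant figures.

112 mg

The CYP2D6 pathway (44% of clearance) is reduced to 0.43× activity: 0.44 × 0.43 = 0.1892.
Non-CYP routes (56%) are unchanged.
Relative clearance = 0.1892 + 0.56 = 0.7492.
Css,avg = (dose rate)/CL, so holding Css fixed requires dose ∝ CL: 150 × 0.7492 = 112 mg.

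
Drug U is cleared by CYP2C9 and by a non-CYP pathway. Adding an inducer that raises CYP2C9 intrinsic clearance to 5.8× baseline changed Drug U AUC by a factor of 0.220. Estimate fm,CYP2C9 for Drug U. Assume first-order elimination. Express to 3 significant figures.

Write x for the fraction cleared via CYP2C9. The observed AUC change means clearance rose to 1/0.220 = 4.545 of baseline.
Only the CYP2C9 route changed, so 4.545 = x·5.8 + (1 − x), giving x = 0.739.

0.739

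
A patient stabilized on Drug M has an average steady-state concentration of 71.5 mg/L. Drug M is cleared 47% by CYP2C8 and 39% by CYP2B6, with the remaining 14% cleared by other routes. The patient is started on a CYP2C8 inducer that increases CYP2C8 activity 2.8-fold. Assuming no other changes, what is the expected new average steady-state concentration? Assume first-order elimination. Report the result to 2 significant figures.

39 mg/L

The CYP2C8 pathway (47% of clearance) rises to 2.8× activity: 0.47 × 2.8 = 1.316.
CYP2B6 (39%) and the residual 14% are unaffected.
New clearance relative to baseline: 1.316 + 0.39 + 0.14 = 1.846.
Average steady-state concentration ∝ 1/CL, so new value = 71.5 / 1.846 = 39 mg/L.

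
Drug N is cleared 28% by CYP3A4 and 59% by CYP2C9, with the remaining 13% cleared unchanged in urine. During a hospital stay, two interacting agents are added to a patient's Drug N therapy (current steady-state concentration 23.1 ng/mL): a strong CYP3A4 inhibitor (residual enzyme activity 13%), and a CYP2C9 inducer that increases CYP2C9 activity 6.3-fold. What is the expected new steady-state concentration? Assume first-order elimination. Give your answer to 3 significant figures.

The CYP3A4 pathway (28% of clearance) is reduced to 0.13× activity: 0.28 × 0.13 = 0.0364.
The CYP2C9 pathway (59% of clearance) is boosted to 6.3× activity: 0.59 × 6.3 = 3.717.
The remaining 13% of clearance is unaffected.
CL_new/CL_old = 0.0364 + 3.717 + 0.13 = 3.8834.
Dividing the baseline by the relative clearance: 23.1 / 3.8834 = 5.95 ng/mL.

5.95 ng/mL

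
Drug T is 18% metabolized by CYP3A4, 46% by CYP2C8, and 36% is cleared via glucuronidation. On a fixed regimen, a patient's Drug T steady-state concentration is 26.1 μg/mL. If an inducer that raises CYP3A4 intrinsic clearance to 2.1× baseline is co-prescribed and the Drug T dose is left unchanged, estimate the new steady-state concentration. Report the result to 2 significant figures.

The CYP3A4 pathway (18% of clearance) is boosted to 2.1× activity: 0.18 × 2.1 = 0.378.
CYP2C8 (46%) and the residual 36% are unaffected.
New clearance relative to baseline: 0.378 + 0.46 + 0.36 = 1.198.
New steady-state concentration = baseline ÷ relative clearance = 26.1 / 1.198 = 22 μg/mL.

22 μg/mL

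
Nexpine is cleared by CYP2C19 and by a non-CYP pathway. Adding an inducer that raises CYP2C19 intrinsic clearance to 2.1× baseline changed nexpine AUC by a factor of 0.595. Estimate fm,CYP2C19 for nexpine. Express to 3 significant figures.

Let x = fm,CYP2C19. Because AUC ∝ 1/CL, relative clearance rose to 1/0.595 = 1.681.
Only the CYP2C19 route changed, so 1.681 = x·2.1 + (1 − x), giving x = 0.619.

0.619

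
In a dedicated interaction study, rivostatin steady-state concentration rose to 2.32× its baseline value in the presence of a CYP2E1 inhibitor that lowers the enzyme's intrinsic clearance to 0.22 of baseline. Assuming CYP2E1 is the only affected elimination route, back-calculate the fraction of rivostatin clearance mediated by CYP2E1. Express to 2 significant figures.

Call the CYP2E1 fraction fm. After the interaction, CL_new/CL_old = fm × 0.22 + (1 − fm).
Steady-state concentration ratio = 1 / (new CL fraction), so new CL fraction = 1 / 2.32 = 0.431.
fm × 0.22 + 1 − fm = 0.431  ⇒  fm × (0.22 − 1) = −0.569  ⇒  fm = 0.73.

0.73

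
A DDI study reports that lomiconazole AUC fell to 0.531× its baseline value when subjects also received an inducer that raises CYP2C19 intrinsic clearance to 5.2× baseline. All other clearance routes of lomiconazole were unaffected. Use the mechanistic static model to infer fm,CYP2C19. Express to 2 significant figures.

0.21

Write x for the fraction cleared via CYP2C19. The observed AUC change means clearance rose to 1/0.531 = 1.883 of baseline.
Only the CYP2C19 route changed, so 1.883 = x·5.2 + (1 − x), giving x = 0.21.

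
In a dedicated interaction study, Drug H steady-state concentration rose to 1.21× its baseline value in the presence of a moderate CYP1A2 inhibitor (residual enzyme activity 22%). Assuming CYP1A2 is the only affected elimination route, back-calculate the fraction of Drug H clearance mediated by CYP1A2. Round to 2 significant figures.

Write x for the fraction cleared via CYP1A2. The observed steady-state concentration change means clearance fell to 1/1.21 = 0.8264 of baseline.
Only the CYP1A2 route changed, so 0.8264 = x·0.22 + (1 − x), giving x = 0.22.

0.22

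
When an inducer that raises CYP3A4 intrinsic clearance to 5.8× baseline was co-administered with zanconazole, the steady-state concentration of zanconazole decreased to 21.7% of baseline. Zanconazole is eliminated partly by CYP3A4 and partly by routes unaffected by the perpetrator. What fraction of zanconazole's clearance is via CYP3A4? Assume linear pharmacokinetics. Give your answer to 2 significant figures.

Write x for the fraction cleared via CYP3A4. The observed steady-state concentration change means clearance rose to 1/0.217 = 4.608 of baseline.
Only the CYP3A4 route changed, so 4.608 = x·5.8 + (1 − x), giving x = 0.75.

0.75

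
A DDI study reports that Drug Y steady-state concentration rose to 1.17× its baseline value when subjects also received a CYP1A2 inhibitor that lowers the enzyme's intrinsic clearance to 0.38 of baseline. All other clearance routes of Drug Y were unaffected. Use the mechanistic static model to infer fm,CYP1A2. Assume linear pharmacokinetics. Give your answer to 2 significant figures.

CL'/CL = 1 / 1.17 = 0.8547
0.38·fm + (1 − fm) = 0.8547
fm = (0.8547 − 1) / (0.38 − 1) = 0.23

0.23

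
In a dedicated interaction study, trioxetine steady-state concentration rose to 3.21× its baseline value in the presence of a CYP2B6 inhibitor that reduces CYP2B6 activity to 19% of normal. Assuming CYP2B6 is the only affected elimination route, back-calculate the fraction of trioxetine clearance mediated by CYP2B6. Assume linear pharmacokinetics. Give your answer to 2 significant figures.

CL'/CL = 1 / 3.21 = 0.3115
0.19·fm + (1 − fm) = 0.3115
fm = (0.3115 − 1) / (0.19 − 1) = 0.85

0.85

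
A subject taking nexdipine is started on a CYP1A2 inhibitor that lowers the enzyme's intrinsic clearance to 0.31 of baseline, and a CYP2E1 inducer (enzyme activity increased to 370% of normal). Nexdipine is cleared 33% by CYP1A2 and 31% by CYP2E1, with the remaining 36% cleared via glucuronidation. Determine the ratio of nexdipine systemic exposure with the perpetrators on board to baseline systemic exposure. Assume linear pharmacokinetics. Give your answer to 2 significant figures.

0.62

The CYP1A2 pathway (33% of clearance) falls to 0.31× activity: 0.33 × 0.31 = 0.1023.
The CYP2E1 pathway (31% of clearance) is boosted to 3.7× activity: 0.31 × 3.7 = 1.147.
The remaining 36% of clearance is unaffected.
New clearance relative to baseline: 0.1023 + 1.147 + 0.36 = 1.6093.
Because systemic exposure varies inversely with clearance, the combined effect is 1 / 1.6093 = 0.62.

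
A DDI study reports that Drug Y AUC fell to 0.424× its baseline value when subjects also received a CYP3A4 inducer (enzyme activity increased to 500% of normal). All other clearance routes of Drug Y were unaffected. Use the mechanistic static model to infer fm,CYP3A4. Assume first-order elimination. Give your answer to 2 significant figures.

0.34

CL'/CL = 1 / 0.424 = 2.358
5·fm + (1 − fm) = 2.358
fm = (2.358 − 1) / (5 − 1) = 0.34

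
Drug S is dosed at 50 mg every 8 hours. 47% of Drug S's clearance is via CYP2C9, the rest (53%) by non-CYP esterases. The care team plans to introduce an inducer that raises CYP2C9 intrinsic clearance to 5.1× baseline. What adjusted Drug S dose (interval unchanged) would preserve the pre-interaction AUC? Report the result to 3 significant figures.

146 mg

CYP2C9: 0.47 × 5.1 = 2.397
Other: 0.53 (unchanged)
New clearance relative to baseline: 2.397 + 0.53 = 2.927.
To maintain the same steady-state level, dose must scale with clearance: new dose = 50 × 2.927 = 146 mg.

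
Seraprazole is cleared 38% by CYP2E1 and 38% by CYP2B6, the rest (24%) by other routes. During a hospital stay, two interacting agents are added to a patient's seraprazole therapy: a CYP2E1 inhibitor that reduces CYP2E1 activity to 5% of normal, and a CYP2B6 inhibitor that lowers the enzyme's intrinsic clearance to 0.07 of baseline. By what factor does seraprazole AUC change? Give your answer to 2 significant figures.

3.5

The CYP2E1 pathway (38% of clearance) is reduced to 0.05× activity: 0.38 × 0.05 = 0.019.
The CYP2B6 pathway (38% of clearance) falls to 0.07× activity: 0.38 × 0.07 = 0.0266.
The remaining 24% of clearance is unaffected.
Relative clearance = 0.019 + 0.0266 + 0.24 = 0.2856.
Net AUC ratio = 1 / 0.2856 = 3.5.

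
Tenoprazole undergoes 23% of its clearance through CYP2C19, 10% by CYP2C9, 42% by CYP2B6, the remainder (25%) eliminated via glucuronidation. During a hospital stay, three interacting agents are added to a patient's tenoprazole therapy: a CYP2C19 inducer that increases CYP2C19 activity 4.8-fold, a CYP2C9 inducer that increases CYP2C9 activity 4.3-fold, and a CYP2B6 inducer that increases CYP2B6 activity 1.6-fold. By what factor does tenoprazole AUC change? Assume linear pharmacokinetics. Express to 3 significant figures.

0.407

CYP2C19: 0.23 × 4.8 = 1.104
CYP2C9: 0.1 × 4.3 = 0.43
CYP2B6: 0.42 × 1.6 = 0.672
Other: 0.25 (unchanged)
New clearance relative to baseline: 1.104 + 0.43 + 0.672 + 0.25 = 2.456.
Net AUC ratio = 1 / 2.456 = 0.407.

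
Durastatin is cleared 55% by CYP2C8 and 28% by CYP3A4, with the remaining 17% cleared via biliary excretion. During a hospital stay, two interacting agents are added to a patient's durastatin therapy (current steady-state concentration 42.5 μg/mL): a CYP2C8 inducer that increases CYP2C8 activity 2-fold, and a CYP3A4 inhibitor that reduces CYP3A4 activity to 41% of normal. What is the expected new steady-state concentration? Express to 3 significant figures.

The CYP2C8 pathway (55% of clearance) rises to 2× activity: 0.55 × 2 = 1.1.
The CYP3A4 pathway (28% of clearance) drops to 0.41× activity: 0.28 × 0.41 = 0.1148.
The remaining 17% of clearance is unaffected.
Relative clearance = 1.1 + 0.1148 + 0.17 = 1.3848.
New steady-state concentration = 42.5 / 1.3848 = 30.7 μg/mL (concentration scales inversely with clearance).

30.7 μg/mL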